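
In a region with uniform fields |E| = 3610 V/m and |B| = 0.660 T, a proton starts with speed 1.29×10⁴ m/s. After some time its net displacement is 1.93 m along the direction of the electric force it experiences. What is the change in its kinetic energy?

ΔKE ≈ 1.12×10⁻¹⁵ J

The magnetic force is always ⟂ v and does no work; only the electric force changes KE.
ΔKE = F_E · d = |q|E d = (1.602×10⁻¹⁹)(3610)(1.93) ≈ 1.12×10⁻¹⁵ J.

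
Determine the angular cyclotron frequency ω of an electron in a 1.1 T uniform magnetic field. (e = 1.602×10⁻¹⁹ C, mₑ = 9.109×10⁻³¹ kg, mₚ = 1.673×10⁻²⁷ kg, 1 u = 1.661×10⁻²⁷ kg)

ω ≈ 1.9×10¹¹ rad/s

ω = |q|B/m.
ω = (1.602×10⁻¹⁹)(1.1)/9.109×10⁻³¹ ≈ 1.9×10¹¹ rad/s.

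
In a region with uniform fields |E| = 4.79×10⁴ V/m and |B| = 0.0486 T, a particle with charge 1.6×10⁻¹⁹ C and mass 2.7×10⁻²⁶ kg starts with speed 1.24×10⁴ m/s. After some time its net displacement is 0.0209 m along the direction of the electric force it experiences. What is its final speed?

B does no work; ΔKE = |q|E d.
½mv_f² = ½mv₀² + |q|Ed = ½(2.7×10⁻²⁶)(1.24×10⁴)² + (1.6×10⁻¹⁹)(4.79×10⁴)(0.0209) ≈ 2.076×10⁻¹⁸ J + 1.602×10⁻¹⁶ J ≈ 1.623×10⁻¹⁶ J.
v_f = √(2·1.623×10⁻¹⁶/2.7×10⁻²⁶) ≈ 1.10×10⁵ m/s.

v_f ≈ 1.10×10⁵ m/s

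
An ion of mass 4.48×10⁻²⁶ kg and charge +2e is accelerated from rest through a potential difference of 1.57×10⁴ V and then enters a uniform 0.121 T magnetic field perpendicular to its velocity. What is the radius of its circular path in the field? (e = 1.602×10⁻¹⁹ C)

Acceleration: |q|V = ½mv² ⇒ v = √(2|q|V/m) = √(2·3.204×10⁻¹⁹·1.57×10⁴/4.48×10⁻²⁶) ≈ 4.739×10⁵ m/s.
In the field: r = mv/(|q|B) = (4.48×10⁻²⁶)(4.739×10⁵)/((3.204×10⁻¹⁹)(0.121)) ≈ 0.548 m.

r ≈ 0.548 m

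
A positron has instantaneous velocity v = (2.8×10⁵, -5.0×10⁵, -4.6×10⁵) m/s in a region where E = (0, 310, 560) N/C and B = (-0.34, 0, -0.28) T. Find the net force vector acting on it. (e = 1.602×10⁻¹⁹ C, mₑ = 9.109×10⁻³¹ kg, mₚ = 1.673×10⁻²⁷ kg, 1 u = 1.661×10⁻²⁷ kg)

F ≈ (2.24×10⁻¹⁴, 3.77×10⁻¹⁴, -2.71×10⁻¹⁴) N

v×B = (1.40×10⁵, 2.35×10⁵, -1.70×10⁵) N/C.
E + v×B = (1.40×10⁵, 2.35×10⁵, -1.69×10⁵) N/C.
F = q(E + v×B) = (1.602×10⁻¹⁹ C)·(1.40×10⁵, 2.35×10⁵, -1.69×10⁵) = (2.24×10⁻¹⁴, 3.77×10⁻¹⁴, -2.71×10⁻¹⁴) N.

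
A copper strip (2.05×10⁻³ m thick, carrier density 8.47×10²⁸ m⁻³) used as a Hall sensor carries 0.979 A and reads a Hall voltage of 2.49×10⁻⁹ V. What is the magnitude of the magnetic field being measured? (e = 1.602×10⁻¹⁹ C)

B ≈ 0.0707 T

From V_H = IB/(n e t), B = V_H n e t / I.
B = (2.49×10⁻⁹)(8.47×10²⁸)(1.602×10⁻¹⁹)(2.05×10⁻³)/0.979 ≈ 0.0707 T.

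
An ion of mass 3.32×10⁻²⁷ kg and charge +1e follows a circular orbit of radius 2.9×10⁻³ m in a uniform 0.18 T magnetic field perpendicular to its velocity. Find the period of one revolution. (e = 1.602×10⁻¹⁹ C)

The cyclotron period depends only on m, q, B: T = 2πm/(|q|B).
T = 2π(3.32×10⁻²⁷)/((1.602×10⁻¹⁹)(0.18)) ≈ 7.2×10⁻⁷ s.

T ≈ 7.2×10⁻⁷ s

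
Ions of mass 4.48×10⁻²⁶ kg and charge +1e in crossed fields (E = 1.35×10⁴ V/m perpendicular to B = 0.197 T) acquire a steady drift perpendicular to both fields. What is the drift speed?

The steady drift has the magnetic force balancing the electric force, so v_d = E/B.
v_d = 1.35×10⁴/0.197 = 6.85×10⁴ m/s.

v_d ≈ 6.85×10⁴ m/s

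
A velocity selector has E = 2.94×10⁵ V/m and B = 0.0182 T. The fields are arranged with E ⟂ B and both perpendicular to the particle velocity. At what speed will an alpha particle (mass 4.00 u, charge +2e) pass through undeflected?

v = 1.62×10⁷ m/s

Zero net Lorentz force requires |qE| = |q v×B|, i.e. E = vB.
v = E/B = 2.94×10⁵/0.0182 = 1.62×10⁷ m/s.
The result is independent of the particle's charge and mass.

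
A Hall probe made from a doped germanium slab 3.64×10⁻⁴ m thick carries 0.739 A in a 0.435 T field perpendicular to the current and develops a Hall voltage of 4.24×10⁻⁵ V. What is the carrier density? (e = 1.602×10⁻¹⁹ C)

From V_H = IB/(n e t), n = IB/(V_H e t).
n = (0.739)(0.435)/((4.24×10⁻⁵)(1.602×10⁻¹⁹)(3.64×10⁻⁴)) ≈ 1.30×10²⁶ m⁻³.

n ≈ 1.30×10²⁶ m⁻³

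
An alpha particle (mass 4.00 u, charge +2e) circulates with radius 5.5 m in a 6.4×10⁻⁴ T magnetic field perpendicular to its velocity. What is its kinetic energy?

v = |q|Br/m, then KE = ½mv² = (qBr)²/(2m).
v = (3.204×10⁻¹⁹)(6.4×10⁻⁴)(5.5)/6.644×10⁻²⁷ ≈ 1.697×10⁵ m/s.
KE = ½(6.644×10⁻²⁷)(1.697×10⁵)² ≈ 9.6×10⁻¹⁷ J = 600 eV.

KE ≈ 600 eV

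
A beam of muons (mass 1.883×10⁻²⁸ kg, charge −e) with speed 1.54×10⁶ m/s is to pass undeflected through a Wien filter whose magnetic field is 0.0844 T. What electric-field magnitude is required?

E = 1.30×10⁵ V/m

For straight-line motion qE = qvB, so E = vB.
E = 1.54×10⁶ × 0.0844 = 1.30×10⁵ V/m.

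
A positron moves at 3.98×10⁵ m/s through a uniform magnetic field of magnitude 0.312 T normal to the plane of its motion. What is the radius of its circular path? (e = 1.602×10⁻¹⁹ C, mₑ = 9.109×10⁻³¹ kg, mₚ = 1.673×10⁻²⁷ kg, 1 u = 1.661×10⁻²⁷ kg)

r ≈ 7.25×10⁻⁶ m

The magnetic force provides the centripetal force: |q|vB = mv²/r.
r = mv/(|q|B) = (9.109×10⁻³¹)(3.98×10⁵)/((1.602×10⁻¹⁹)(0.312)) ≈ 7.25×10⁻⁶ m.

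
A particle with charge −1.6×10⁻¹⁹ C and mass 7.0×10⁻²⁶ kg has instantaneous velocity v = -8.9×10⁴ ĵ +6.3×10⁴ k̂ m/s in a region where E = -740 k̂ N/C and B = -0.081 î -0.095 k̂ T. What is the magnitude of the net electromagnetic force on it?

|F| ≈ 2.03×10⁻¹⁵ N

v×B = (8460, -5100, -7210) N/C.
E + v×B = (8460, -5100, -7950) N/C.
F = q(E + v×B) = (−1.6×10⁻¹⁹ C)·(8460, -5100, -7950) = (-1.35×10⁻¹⁵, 8.16×10⁻¹⁶, 1.27×10⁻¹⁵) N.
|F| = 2.03×10⁻¹⁵ N.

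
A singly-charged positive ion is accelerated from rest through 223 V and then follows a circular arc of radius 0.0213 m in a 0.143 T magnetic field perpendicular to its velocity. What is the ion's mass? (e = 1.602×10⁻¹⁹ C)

Combine |q|V = ½mv² and r = mv/(|q|B): eliminate v to get m = qB²r²/(2V).
m = (1.602×10⁻¹⁹)(0.143)²(0.0213)²/(2·223) ≈ 3.33×10⁻²⁷ kg.

m ≈ 3.33×10⁻²⁷ kg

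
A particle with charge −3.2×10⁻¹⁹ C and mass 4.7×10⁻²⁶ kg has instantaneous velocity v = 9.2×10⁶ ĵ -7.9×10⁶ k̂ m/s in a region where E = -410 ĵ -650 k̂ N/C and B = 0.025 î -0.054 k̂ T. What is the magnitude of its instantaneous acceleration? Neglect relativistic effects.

|a| ≈ 3.97×10¹² m/s²

v×B = (-4.97×10⁵, -1.98×10⁵, -2.30×10⁵) N/C.
E + v×B = (-4.97×10⁵, -1.98×10⁵, -2.31×10⁵) N/C.
F = q(E + v×B) = (−3.2×10⁻¹⁹ C)·(-4.97×10⁵, -1.98×10⁵, -2.31×10⁵) = (1.59×10⁻¹³, 6.33×10⁻¹⁴, 7.38×10⁻¹⁴) N.
|a| = |F|/m = 1.864×10⁻¹³/4.7×10⁻²⁶ ≈ 3.97×10¹² m/s².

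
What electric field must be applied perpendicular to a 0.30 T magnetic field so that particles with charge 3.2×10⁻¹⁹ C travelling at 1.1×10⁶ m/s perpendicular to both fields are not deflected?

For straight-line motion qE = qvB, so E = vB.
E = 1.1×10⁶ × 0.30 = 3.3×10⁵ V/m.

E = 3.3×10⁵ V/m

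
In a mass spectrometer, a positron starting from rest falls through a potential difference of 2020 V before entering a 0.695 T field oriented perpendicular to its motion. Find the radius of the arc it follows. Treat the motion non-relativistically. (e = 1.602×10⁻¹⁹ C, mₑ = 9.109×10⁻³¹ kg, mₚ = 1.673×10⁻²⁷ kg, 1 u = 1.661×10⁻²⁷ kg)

r ≈ 2.18×10⁻⁴ m

Acceleration: |q|V = ½mv² ⇒ v = √(2|q|V/m) = √(2·1.602×10⁻¹⁹·2020/9.109×10⁻³¹) ≈ 2.666×10⁷ m/s.
In the field: r = mv/(|q|B) = (9.109×10⁻³¹)(2.666×10⁷)/((1.602×10⁻¹⁹)(0.695)) ≈ 2.18×10⁻⁴ m.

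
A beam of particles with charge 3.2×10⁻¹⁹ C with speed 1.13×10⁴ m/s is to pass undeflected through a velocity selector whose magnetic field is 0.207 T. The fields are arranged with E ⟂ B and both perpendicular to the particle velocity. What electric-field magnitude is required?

E = 2340 V/m

For straight-line motion qE = qvB, so E = vB.
E = 1.13×10⁴ × 0.207 = 2340 V/m.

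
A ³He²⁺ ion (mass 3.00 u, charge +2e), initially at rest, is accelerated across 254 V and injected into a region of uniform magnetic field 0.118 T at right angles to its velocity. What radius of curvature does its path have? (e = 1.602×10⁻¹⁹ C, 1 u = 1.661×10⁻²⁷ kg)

r ≈ 0.0238 m

Acceleration: |q|V = ½mv² ⇒ v = √(2|q|V/m) = √(2·3.204×10⁻¹⁹·254/4.983×10⁻²⁷) ≈ 1.807×10⁵ m/s.
In the field: r = mv/(|q|B) = (4.983×10⁻²⁷)(1.807×10⁵)/((3.204×10⁻¹⁹)(0.118)) ≈ 0.0238 m.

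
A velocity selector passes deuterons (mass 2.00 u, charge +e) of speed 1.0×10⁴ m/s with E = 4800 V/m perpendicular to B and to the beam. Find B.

B = 0.48 T

Balance of forces in the selector: qE = qvB ⇒ B = E/v.
B = 4800/1.0×10⁴ = 0.48 T.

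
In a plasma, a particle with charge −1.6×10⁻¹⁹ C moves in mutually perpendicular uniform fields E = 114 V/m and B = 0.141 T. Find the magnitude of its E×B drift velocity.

The steady drift has the magnetic force balancing the electric force, so v_d = E/B.
v_d = 114/0.141 = 809 m/s.

v_d ≈ 809 m/s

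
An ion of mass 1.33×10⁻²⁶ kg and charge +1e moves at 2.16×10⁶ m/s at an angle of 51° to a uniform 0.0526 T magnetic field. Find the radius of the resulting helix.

r ≈ 2.65 m

v⊥ = v sinθ = 2.16×10⁶·sin51° ≈ 1.679×10⁶ m/s.
r = m v⊥/(|q|B) = (1.33×10⁻²⁶)(1.679×10⁶)/((1.602×10⁻¹⁹)(0.0526)) ≈ 2.65 m.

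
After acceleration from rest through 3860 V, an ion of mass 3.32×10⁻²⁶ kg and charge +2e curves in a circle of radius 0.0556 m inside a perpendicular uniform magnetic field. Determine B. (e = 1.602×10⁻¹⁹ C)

v = √(2|q|V/m) = √(2·3.204×10⁻¹⁹·3860/3.32×10⁻²⁶) ≈ 2.730×10⁵ m/s.
B = mv/(|q|r) = (3.32×10⁻²⁶)(2.730×10⁵)/((3.204×10⁻¹⁹)(0.0556)) ≈ 0.509 T.

B ≈ 0.509 T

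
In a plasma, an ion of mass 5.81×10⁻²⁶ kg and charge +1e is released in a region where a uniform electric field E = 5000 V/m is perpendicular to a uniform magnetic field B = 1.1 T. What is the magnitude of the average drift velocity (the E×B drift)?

The steady drift has the magnetic force balancing the electric force, so v_d = E/B.
v_d = 5000/1.1 = 4500 m/s.

v_d ≈ 4500 m/s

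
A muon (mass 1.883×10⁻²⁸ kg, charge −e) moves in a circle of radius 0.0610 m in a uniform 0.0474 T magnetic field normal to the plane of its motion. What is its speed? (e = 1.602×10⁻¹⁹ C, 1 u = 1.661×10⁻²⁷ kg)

From |q|vB = mv²/r, v = |q|Br/m.
v = (1.602×10⁻¹⁹)(0.0474)(0.0610)/1.883×10⁻²⁸ ≈ 2.46×10⁶ m/s.

v ≈ 2.46×10⁶ m/s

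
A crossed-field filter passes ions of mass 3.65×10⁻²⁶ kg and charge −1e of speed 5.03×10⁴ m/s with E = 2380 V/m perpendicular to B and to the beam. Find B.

Balance of forces in the selector: qE = qvB ⇒ B = E/v.
B = 2380/5.03×10⁴ = 0.0473 T.

B = 0.0473 T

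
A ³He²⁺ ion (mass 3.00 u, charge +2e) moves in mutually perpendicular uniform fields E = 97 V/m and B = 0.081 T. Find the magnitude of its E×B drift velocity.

In crossed fields the guiding centre drifts at v_d = |E×B|/B² = E/B, independent of charge and mass.
v_d = 97/0.081 = 1200 m/s.

v_d ≈ 1200 m/s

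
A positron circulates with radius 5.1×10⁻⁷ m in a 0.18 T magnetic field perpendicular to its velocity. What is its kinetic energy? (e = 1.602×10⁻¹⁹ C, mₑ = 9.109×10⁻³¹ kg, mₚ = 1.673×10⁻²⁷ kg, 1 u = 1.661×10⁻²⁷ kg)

KE ≈ 1.2×10⁻²² J

v = |q|Br/m, then KE = ½mv² = (qBr)²/(2m).
v = (1.602×10⁻¹⁹)(0.18)(5.1×10⁻⁷)/9.109×10⁻³¹ ≈ 1.614×10⁴ m/s.
KE = ½(9.109×10⁻³¹)(1.614×10⁴)² ≈ 1.2×10⁻²² J.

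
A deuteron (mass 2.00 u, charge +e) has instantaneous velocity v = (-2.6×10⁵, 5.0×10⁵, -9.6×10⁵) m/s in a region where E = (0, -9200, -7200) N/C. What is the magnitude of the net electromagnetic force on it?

|F| ≈ 1.87×10⁻¹⁵ N

Only an electric field acts, so F = qE = (1.602×10⁻¹⁹ C)·(0, -9200, -7200) = (0, -1.47×10⁻¹⁵, -1.15×10⁻¹⁵) N.
|F| = 1.87×10⁻¹⁵ N.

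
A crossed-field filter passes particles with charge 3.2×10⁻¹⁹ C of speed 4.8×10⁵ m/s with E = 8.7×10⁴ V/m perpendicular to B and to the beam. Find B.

Balance of forces in the selector: qE = qvB ⇒ B = E/v.
B = 8.7×10⁴/4.8×10⁵ = 0.18 T.

B = 0.18 T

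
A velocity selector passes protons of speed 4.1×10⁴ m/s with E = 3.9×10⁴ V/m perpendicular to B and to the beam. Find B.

B = 0.95 T

Balance of forces in the selector: qE = qvB ⇒ B = E/v.
B = 3.9×10⁴/4.1×10⁴ = 0.95 T.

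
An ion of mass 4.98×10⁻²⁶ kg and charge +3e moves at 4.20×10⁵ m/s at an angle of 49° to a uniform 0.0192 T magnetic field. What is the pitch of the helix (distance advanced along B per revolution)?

p ≈ 9.34 m

v∥ = v cosθ = 4.20×10⁵·cos49° ≈ 2.755×10⁵ m/s.
T = 2πm/(|q|B) = 2π(4.98×10⁻²⁶)/((4.806×10⁻¹⁹)(0.0192)) ≈ 3.391×10⁻⁵ s.
pitch = v∥ T = (2.755×10⁵)(3.391×10⁻⁵) ≈ 9.34 m.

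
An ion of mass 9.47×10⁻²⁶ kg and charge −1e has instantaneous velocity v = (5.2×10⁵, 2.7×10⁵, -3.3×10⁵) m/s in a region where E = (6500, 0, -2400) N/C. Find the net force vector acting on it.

Only an electric field acts, so F = qE = (−1.602×10⁻¹⁹ C)·(6500, 0, -2400) = (-1.04×10⁻¹⁵, 0, 3.84×10⁻¹⁶) N.

F ≈ (-1.04×10⁻¹⁵, 0, 3.84×10⁻¹⁶) N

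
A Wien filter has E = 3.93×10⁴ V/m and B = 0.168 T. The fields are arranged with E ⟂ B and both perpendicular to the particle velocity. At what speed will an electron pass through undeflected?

v = 2.34×10⁵ m/s

For undeflected motion the electric and magnetic forces balance: qE = qvB.
v = E/B = 3.93×10⁴/0.168 = 2.34×10⁵ m/s.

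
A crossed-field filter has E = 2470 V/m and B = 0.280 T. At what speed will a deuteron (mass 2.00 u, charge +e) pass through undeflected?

Straight-line motion ⇒ electric and magnetic forces cancel, so E = vB.
v = E/B = 2470/0.280 = 8820 m/s.

v = 8820 m/s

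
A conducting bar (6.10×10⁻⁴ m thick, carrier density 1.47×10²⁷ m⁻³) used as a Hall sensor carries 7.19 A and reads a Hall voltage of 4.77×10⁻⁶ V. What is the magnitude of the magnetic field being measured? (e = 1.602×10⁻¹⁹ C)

From V_H = IB/(n e t), B = V_H n e t / I.
B = (4.77×10⁻⁶)(1.47×10²⁷)(1.602×10⁻¹⁹)(6.10×10⁻⁴)/7.19 ≈ 0.0953 T.

B ≈ 0.0953 T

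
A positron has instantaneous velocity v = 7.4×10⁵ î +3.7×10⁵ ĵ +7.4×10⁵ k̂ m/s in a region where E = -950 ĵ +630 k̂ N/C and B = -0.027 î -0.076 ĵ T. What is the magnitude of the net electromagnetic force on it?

v×B = (5.62×10⁴, -2.00×10⁴, -4.62×10⁴) N/C.
E + v×B = (5.62×10⁴, -2.09×10⁴, -4.56×10⁴) N/C.
F = q(E + v×B) = (1.602×10⁻¹⁹ C)·(5.62×10⁴, -2.09×10⁴, -4.56×10⁴) = (9.01×10⁻¹⁵, -3.35×10⁻¹⁵, -7.31×10⁻¹⁵) N.
|F| = 1.21×10⁻¹⁴ N.

|F| ≈ 1.21×10⁻¹⁴ N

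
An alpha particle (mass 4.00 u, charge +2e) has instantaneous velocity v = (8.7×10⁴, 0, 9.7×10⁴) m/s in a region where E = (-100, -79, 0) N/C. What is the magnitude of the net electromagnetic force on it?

Only an electric field acts, so F = qE = (3.204×10⁻¹⁹ C)·(-100, -79.0, 0) = (-3.20×10⁻¹⁷, -2.53×10⁻¹⁷, 0) N.
|F| = 4.08×10⁻¹⁷ N.

|F| ≈ 4.08×10⁻¹⁷ N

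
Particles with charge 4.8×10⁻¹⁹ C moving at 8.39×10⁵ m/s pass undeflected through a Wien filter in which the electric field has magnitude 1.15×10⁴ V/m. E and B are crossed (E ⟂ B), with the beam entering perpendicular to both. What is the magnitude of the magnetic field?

B = 0.0137 T

Balance of forces in the selector: qE = qvB ⇒ B = E/v.
B = 1.15×10⁴/8.39×10⁵ = 0.0137 T.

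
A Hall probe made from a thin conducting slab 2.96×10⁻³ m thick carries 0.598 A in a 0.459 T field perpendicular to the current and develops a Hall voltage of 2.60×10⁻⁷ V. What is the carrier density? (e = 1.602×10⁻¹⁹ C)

From V_H = IB/(n e t), n = IB/(V_H e t).
n = (0.598)(0.459)/((2.60×10⁻⁷)(1.602×10⁻¹⁹)(2.96×10⁻³)) ≈ 2.23×10²⁷ m⁻³.

n ≈ 2.23×10²⁷ m⁻³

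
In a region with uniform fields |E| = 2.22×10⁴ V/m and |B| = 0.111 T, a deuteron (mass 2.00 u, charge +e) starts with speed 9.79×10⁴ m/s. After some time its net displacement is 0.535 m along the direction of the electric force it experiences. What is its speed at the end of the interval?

v_f ≈ 1.07×10⁶ m/s

B does no work; ΔKE = |q|E d.
½mv_f² = ½mv₀² + |q|Ed = ½(3.322×10⁻²⁷)(9.79×10⁴)² + (1.602×10⁻¹⁹)(2.22×10⁴)(0.535) ≈ 1.592×10⁻¹⁷ J + 1.903×10⁻¹⁵ J ≈ 1.919×10⁻¹⁵ J.
v_f = √(2·1.919×10⁻¹⁵/3.322×10⁻²⁷) ≈ 1.07×10⁶ m/s.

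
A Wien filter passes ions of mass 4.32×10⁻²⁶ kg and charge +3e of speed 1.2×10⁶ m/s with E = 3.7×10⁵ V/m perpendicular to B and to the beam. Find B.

B = 0.31 T

Balance of forces in the selector: qE = qvB ⇒ B = E/v.
B = 3.7×10⁵/1.2×10⁶ = 0.31 T.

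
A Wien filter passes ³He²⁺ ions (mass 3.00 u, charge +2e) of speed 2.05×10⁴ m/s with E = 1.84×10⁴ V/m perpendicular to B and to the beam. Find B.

Balance of forces in the selector: qE = qvB ⇒ B = E/v.
B = 1.84×10⁴/2.05×10⁴ = 0.898 T.

B = 0.898 T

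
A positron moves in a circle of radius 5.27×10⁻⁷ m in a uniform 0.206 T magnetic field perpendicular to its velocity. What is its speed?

From |q|vB = mv²/r, v = |q|Br/m.
v = (1.602×10⁻¹⁹)(0.206)(5.27×10⁻⁷)/9.109×10⁻³¹ ≈ 1.91×10⁴ m/s.

v ≈ 1.91×10⁴ m/s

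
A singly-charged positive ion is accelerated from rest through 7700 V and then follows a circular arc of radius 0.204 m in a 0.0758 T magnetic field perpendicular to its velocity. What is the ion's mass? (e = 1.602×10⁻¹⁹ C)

m ≈ 2.49×10⁻²⁷ kg

Combine |q|V = ½mv² and r = mv/(|q|B): eliminate v to get m = qB²r²/(2V).
m = (1.602×10⁻¹⁹)(0.0758)²(0.204)²/(2·7700) ≈ 2.49×10⁻²⁷ kg.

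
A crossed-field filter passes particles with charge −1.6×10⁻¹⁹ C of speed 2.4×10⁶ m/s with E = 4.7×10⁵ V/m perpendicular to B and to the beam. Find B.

Balance of forces in the selector: qE = qvB ⇒ B = E/v.
B = 4.7×10⁵/2.4×10⁶ = 0.20 T.

B = 0.20 T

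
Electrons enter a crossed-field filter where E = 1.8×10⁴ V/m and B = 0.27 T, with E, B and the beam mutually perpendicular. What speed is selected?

For undeflected motion the electric and magnetic forces balance: qE = qvB.
v = E/B = 1.8×10⁴/0.27 = 6.7×10⁴ m/s.

v = 6.7×10⁴ m/s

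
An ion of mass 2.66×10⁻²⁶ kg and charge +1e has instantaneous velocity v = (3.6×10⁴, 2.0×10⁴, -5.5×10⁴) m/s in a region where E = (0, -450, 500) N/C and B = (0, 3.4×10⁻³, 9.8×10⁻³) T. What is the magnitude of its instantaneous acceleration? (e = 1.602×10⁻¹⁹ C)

v×B = (383, -353, 122) N/C.
E + v×B = (383, -803, 622) N/C.
F = q(E + v×B) = (1.602×10⁻¹⁹ C)·(383, -803, 622) = (6.14×10⁻¹⁷, -1.29×10⁻¹⁶, 9.97×10⁻¹⁷) N.
|a| = |F|/m = 1.739×10⁻¹⁶/2.66×10⁻²⁶ ≈ 6.54×10⁹ m/s².

|a| ≈ 6.54×10⁹ m/s²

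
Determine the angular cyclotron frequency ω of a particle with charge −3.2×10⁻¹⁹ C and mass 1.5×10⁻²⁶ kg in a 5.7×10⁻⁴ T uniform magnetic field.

ω = |q|B/m.
ω = (3.2×10⁻¹⁹)(5.7×10⁻⁴)/1.5×10⁻²⁶ ≈ 1.2×10⁴ rad/s.

ω ≈ 1.2×10⁴ rad/s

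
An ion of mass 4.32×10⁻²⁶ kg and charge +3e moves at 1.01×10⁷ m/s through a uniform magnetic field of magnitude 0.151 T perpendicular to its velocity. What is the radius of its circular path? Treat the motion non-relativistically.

The magnetic force provides the centripetal force: |q|vB = mv²/r.
r = mv/(|q|B) = (4.32×10⁻²⁶)(1.01×10⁷)/((4.806×10⁻¹⁹)(0.151)) ≈ 6.01 m.

r ≈ 6.01 m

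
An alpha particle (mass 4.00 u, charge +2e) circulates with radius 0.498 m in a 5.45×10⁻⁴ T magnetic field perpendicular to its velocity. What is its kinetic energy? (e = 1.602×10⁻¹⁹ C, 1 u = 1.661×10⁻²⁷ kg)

KE ≈ 5.69×10⁻¹⁹ J

v = |q|Br/m, then KE = ½mv² = (qBr)²/(2m).
v = (3.204×10⁻¹⁹)(5.45×10⁻⁴)(0.498)/6.644×10⁻²⁷ ≈ 1.309×10⁴ m/s.
KE = ½(6.644×10⁻²⁷)(1.309×10⁴)² ≈ 5.69×10⁻¹⁹ J.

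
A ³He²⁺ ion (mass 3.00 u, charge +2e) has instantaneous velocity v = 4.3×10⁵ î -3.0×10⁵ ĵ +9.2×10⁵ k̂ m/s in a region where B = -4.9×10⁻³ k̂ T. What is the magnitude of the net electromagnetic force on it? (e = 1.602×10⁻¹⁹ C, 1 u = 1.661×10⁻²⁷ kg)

|F| ≈ 8.23×10⁻¹⁶ N

v×B = (1470, 2110, 0) N/C.
F = q v×B = (3.204×10⁻¹⁹ C)·(1470, 2110, 0) = (4.71×10⁻¹⁶, 6.75×10⁻¹⁶, 0) N.
|F| = 8.23×10⁻¹⁶ N.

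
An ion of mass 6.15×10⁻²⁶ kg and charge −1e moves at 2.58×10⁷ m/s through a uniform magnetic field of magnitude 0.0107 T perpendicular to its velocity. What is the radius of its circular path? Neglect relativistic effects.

r ≈ 926 m

The magnetic force provides the centripetal force: |q|vB = mv²/r.
r = mv/(|q|B) = (6.15×10⁻²⁶)(2.58×10⁷)/((1.602×10⁻¹⁹)(0.0107)) ≈ 926 m.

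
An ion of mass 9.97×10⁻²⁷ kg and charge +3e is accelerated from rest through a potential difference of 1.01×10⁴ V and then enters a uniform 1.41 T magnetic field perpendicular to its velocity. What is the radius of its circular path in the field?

r ≈ 0.0145 m

Acceleration: |q|V = ½mv² ⇒ v = √(2|q|V/m) = √(2·4.806×10⁻¹⁹·1.01×10⁴/9.97×10⁻²⁷) ≈ 9.868×10⁵ m/s.
In the field: r = mv/(|q|B) = (9.97×10⁻²⁷)(9.868×10⁵)/((4.806×10⁻¹⁹)(1.41)) ≈ 0.0145 m.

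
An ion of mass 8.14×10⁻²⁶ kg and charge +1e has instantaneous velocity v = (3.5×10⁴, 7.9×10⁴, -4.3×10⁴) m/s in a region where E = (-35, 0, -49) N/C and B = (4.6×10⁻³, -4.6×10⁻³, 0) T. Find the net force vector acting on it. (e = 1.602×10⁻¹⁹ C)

v×B = (-198, -198, -524) N/C.
E + v×B = (-233, -198, -573) N/C.
F = q(E + v×B) = (1.602×10⁻¹⁹ C)·(-233, -198, -573) = (-3.73×10⁻¹⁷, -3.17×10⁻¹⁷, -9.19×10⁻¹⁷) N.

F ≈ (-3.73×10⁻¹⁷, -3.17×10⁻¹⁷, -9.19×10⁻¹⁷) N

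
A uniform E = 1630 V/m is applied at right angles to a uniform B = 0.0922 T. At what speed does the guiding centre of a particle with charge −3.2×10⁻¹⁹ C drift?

v_d ≈ 1.77×10⁴ m/s

In crossed fields the guiding centre drifts at v_d = |E×B|/B² = E/B, independent of charge and mass.
v_d = 1630/0.0922 = 1.77×10⁴ m/s.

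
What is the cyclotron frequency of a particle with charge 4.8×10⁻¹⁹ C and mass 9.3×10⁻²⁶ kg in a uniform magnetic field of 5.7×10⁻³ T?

f ≈ 4700 Hz

f = |q|B/(2πm).
f = (4.8×10⁻¹⁹)(5.7×10⁻³)/(2π·9.3×10⁻²⁶) ≈ 4700 Hz.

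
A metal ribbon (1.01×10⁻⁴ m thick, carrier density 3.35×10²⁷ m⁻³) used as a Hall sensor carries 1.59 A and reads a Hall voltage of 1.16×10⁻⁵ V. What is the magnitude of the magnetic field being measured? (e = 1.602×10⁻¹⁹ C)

From V_H = IB/(n e t), B = V_H n e t / I.
B = (1.16×10⁻⁵)(3.35×10²⁷)(1.602×10⁻¹⁹)(1.01×10⁻⁴)/1.59 ≈ 0.395 T.

B ≈ 0.395 T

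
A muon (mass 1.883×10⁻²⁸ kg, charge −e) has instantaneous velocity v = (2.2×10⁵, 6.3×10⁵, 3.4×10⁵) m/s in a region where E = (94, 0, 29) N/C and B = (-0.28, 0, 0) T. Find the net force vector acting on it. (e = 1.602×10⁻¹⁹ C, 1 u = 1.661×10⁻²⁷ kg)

F ≈ (-1.51×10⁻¹⁷, 1.53×10⁻¹⁴, -2.83×10⁻¹⁴) N

v×B = (0, -9.52×10⁴, 1.76×10⁵) N/C.
E + v×B = (94.0, -9.52×10⁴, 1.76×10⁵) N/C.
F = q(E + v×B) = (−1.602×10⁻¹⁹ C)·(94.0, -9.52×10⁴, 1.76×10⁵) = (-1.51×10⁻¹⁷, 1.53×10⁻¹⁴, -2.83×10⁻¹⁴) N.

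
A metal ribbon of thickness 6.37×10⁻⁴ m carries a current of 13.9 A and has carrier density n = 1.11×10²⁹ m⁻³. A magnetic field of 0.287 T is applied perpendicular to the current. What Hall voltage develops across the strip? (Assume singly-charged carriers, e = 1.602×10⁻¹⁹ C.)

V_H ≈ 3.52×10⁻⁷ V

V_H = IB/(n e t).
V_H = (13.9)(0.287)/((1.11×10²⁹)(1.602×10⁻¹⁹)(6.37×10⁻⁴)) ≈ 3.52×10⁻⁷ V.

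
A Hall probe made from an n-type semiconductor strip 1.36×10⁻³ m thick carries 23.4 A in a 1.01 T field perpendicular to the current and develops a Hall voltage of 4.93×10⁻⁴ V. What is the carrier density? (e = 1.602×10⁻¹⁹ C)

n ≈ 2.20×10²⁶ m⁻³

From V_H = IB/(n e t), n = IB/(V_H e t).
n = (23.4)(1.01)/((4.93×10⁻⁴)(1.602×10⁻¹⁹)(1.36×10⁻³)) ≈ 2.20×10²⁶ m⁻³.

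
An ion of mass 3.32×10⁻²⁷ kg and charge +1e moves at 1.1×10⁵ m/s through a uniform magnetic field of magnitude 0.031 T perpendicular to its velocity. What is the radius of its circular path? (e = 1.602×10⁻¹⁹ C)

The magnetic force provides the centripetal force: |q|vB = mv²/r.
r = mv/(|q|B) = (3.32×10⁻²⁷)(1.1×10⁵)/((1.602×10⁻¹⁹)(0.031)) ≈ 0.074 m.

r ≈ 0.074 m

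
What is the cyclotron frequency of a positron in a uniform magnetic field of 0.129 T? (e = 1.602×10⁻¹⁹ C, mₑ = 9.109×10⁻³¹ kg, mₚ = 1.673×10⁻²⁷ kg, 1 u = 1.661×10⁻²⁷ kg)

f = |q|B/(2πm).
f = (1.602×10⁻¹⁹)(0.129)/(2π·9.109×10⁻³¹) ≈ 3.61×10⁹ Hz.

f ≈ 3.61×10⁹ Hz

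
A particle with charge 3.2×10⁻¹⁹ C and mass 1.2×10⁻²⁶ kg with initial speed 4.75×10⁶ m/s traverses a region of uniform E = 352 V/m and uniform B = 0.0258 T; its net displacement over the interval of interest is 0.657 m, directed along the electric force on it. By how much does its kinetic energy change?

The magnetic force is always ⟂ v and does no work; only the electric force changes KE.
ΔKE = F_E · d = |q|E d = (3.2×10⁻¹⁹)(352)(0.657) ≈ 7.40×10⁻¹⁷ J.

ΔKE ≈ 7.40×10⁻¹⁷ J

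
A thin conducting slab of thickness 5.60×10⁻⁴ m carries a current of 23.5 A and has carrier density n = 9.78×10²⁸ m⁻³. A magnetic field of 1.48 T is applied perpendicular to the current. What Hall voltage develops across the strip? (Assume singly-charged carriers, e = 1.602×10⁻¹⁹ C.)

V_H ≈ 3.96×10⁻⁶ V

V_H = IB/(n e t).
V_H = (23.5)(1.48)/((9.78×10²⁸)(1.602×10⁻¹⁹)(5.60×10⁻⁴)) ≈ 3.96×10⁻⁶ V.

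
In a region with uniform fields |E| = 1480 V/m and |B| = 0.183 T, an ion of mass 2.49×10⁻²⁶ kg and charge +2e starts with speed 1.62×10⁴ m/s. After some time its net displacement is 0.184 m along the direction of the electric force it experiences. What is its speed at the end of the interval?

v_f ≈ 8.53×10⁴ m/s

B does no work; ΔKE = |q|E d.
½mv_f² = ½mv₀² + |q|Ed = ½(2.49×10⁻²⁶)(1.62×10⁴)² + (3.204×10⁻¹⁹)(1480)(0.184) ≈ 3.267×10⁻¹⁸ J + 8.725×10⁻¹⁷ J ≈ 9.052×10⁻¹⁷ J.
v_f = √(2·9.052×10⁻¹⁷/2.49×10⁻²⁶) ≈ 8.53×10⁴ m/s.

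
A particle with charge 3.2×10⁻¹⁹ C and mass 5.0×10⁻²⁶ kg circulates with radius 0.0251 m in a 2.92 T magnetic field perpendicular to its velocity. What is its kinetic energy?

KE ≈ 5.50×10⁻¹⁵ J

v = |q|Br/m, then KE = ½mv² = (qBr)²/(2m).
v = (3.2×10⁻¹⁹)(2.92)(0.0251)/5.0×10⁻²⁶ ≈ 4.691×10⁵ m/s.
KE = ½(5.0×10⁻²⁶)(4.691×10⁵)² ≈ 5.50×10⁻¹⁵ J.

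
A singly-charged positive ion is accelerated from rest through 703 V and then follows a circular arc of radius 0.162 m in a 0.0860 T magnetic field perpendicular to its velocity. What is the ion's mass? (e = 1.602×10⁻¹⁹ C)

m ≈ 2.21×10⁻²⁶ kg

Combine |q|V = ½mv² and r = mv/(|q|B): eliminate v to get m = qB²r²/(2V).
m = (1.602×10⁻¹⁹)(0.0860)²(0.162)²/(2·703) ≈ 2.21×10⁻²⁶ kg.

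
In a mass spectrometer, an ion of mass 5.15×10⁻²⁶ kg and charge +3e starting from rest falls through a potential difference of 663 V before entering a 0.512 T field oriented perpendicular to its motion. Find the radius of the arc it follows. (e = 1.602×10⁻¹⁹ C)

r ≈ 0.0233 m

Acceleration: |q|V = ½mv² ⇒ v = √(2|q|V/m) = √(2·4.806×10⁻¹⁹·663/5.15×10⁻²⁶) ≈ 1.112×10⁵ m/s.
In the field: r = mv/(|q|B) = (5.15×10⁻²⁶)(1.112×10⁵)/((4.806×10⁻¹⁹)(0.512)) ≈ 0.0233 m.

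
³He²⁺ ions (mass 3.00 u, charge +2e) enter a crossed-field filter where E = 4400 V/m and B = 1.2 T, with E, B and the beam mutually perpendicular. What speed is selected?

Zero net Lorentz force requires |qE| = |q v×B|, i.e. E = vB.
v = E/B = 4400/1.2 = 3700 m/s.
The result is independent of the particle's charge and mass.

v = 3700 m/s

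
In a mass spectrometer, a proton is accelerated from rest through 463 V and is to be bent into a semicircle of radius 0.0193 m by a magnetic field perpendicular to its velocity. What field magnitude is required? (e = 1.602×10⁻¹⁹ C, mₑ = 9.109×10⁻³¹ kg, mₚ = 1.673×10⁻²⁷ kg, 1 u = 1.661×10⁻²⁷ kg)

B ≈ 0.161 T

v = √(2|q|V/m) = √(2·1.602×10⁻¹⁹·463/1.673×10⁻²⁷) ≈ 2.978×10⁵ m/s.
B = mv/(|q|r) = (1.673×10⁻²⁷)(2.978×10⁵)/((1.602×10⁻¹⁹)(0.0193)) ≈ 0.161 T.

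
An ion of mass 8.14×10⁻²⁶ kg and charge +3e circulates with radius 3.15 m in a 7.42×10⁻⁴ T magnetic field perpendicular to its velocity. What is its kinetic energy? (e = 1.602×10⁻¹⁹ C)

KE ≈ 7.75×10⁻¹⁸ J

v = |q|Br/m, then KE = ½mv² = (qBr)²/(2m).
v = (4.806×10⁻¹⁹)(7.42×10⁻⁴)(3.15)/8.14×10⁻²⁶ ≈ 1.380×10⁴ m/s.
KE = ½(8.14×10⁻²⁶)(1.380×10⁴)² ≈ 7.75×10⁻¹⁸ J.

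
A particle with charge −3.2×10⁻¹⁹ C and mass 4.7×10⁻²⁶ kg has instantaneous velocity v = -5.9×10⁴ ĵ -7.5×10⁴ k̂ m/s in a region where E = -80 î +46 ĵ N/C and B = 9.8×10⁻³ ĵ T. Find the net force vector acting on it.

F ≈ (-2.10×10⁻¹⁶, -1.47×10⁻¹⁷, 0) N

v×B = (735, 0, 0) N/C.
E + v×B = (655, 46.0, 0) N/C.
F = q(E + v×B) = (−3.2×10⁻¹⁹ C)·(655, 46.0, 0) = (-2.10×10⁻¹⁶, -1.47×10⁻¹⁷, 0) N.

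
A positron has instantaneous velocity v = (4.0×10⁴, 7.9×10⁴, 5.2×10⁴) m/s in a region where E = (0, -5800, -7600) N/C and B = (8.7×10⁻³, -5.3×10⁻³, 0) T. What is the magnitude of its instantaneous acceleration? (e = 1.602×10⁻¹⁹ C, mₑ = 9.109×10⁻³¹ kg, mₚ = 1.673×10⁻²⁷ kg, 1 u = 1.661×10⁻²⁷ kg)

v×B = (276, 452, -899) N/C.
E + v×B = (276, -5350, -8500) N/C.
F = q(E + v×B) = (1.602×10⁻¹⁹ C)·(276, -5350, -8500) = (4.42×10⁻¹⁷, -8.57×10⁻¹⁶, -1.36×10⁻¹⁵) N.
|a| = |F|/m = 1.609×10⁻¹⁵/9.109×10⁻³¹ ≈ 1.77×10¹⁵ m/s².

|a| ≈ 1.77×10¹⁵ m/s²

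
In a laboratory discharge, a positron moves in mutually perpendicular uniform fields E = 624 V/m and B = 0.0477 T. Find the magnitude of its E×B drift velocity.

In crossed fields the guiding centre drifts at v_d = |E×B|/B² = E/B, independent of charge and mass.
v_d = 624/0.0477 = 1.31×10⁴ m/s.

v_d ≈ 1.31×10⁴ m/s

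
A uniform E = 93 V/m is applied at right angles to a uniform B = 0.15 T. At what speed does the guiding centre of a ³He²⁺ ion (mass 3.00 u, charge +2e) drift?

v_d ≈ 620 m/s

In crossed fields the guiding centre drifts at v_d = |E×B|/B² = E/B, independent of charge and mass.
v_d = 93/0.15 = 620 m/s.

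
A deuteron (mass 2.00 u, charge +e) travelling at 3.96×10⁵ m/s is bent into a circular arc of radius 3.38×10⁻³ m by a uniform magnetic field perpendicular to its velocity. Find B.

From |q|vB = mv²/r, B = mv/(|q|r).
B = (3.322×10⁻²⁷)(3.96×10⁵)/((1.602×10⁻¹⁹)(3.38×10⁻³)) ≈ 2.43 T.

B ≈ 2.43 T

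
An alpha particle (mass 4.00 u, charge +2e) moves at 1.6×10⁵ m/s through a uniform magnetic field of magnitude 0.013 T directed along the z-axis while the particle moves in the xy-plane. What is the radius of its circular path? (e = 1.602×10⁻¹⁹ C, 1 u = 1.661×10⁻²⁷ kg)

r ≈ 0.26 m

The magnetic force provides the centripetal force: |q|vB = mv²/r.
r = mv/(|q|B) = (6.644×10⁻²⁷)(1.6×10⁵)/((3.204×10⁻¹⁹)(0.013)) ≈ 0.26 m.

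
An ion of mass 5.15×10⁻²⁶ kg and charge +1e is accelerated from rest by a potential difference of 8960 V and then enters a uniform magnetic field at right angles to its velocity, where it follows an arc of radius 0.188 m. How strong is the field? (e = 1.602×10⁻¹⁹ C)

B ≈ 0.404 T

v = √(2|q|V/m) = √(2·1.602×10⁻¹⁹·8960/5.15×10⁻²⁶) ≈ 2.361×10⁵ m/s.
B = mv/(|q|r) = (5.15×10⁻²⁶)(2.361×10⁵)/((1.602×10⁻¹⁹)(0.188)) ≈ 0.404 T.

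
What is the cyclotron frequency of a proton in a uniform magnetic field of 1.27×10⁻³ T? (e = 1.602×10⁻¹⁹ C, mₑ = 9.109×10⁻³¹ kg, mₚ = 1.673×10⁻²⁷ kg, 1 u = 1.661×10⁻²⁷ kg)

f ≈ 1.94×10⁴ Hz

f = |q|B/(2πm).
f = (1.602×10⁻¹⁹)(1.27×10⁻³)/(2π·1.673×10⁻²⁷) ≈ 1.94×10⁴ Hz.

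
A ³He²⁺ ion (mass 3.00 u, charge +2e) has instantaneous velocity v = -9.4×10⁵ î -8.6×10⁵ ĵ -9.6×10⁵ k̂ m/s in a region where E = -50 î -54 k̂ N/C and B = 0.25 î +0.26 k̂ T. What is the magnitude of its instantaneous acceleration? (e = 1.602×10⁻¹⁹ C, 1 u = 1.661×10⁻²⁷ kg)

|a| ≈ 1.99×10¹³ m/s²

v×B = (-2.24×10⁵, 4400, 2.15×10⁵) N/C.
E + v×B = (-2.24×10⁵, 4400, 2.15×10⁵) N/C.
F = q(E + v×B) = (3.204×10⁻¹⁹ C)·(-2.24×10⁵, 4400, 2.15×10⁵) = (-7.17×10⁻¹⁴, 1.41×10⁻¹⁵, 6.89×10⁻¹⁴) N.
|a| = |F|/m = 9.940×10⁻¹⁴/4.983×10⁻²⁷ ≈ 1.99×10¹³ m/s².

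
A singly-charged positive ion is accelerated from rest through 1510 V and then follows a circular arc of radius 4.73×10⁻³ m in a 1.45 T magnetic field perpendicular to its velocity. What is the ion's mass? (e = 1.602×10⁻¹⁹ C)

m ≈ 2.50×10⁻²⁷ kg

Combine |q|V = ½mv² and r = mv/(|q|B): eliminate v to get m = qB²r²/(2V).
m = (1.602×10⁻¹⁹)(1.45)²(4.73×10⁻³)²/(2·1510) ≈ 2.50×10⁻²⁷ kg.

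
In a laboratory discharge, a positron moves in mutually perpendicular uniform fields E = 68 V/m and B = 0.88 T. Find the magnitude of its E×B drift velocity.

v_d ≈ 77 m/s

In crossed fields the guiding centre drifts at v_d = |E×B|/B² = E/B, independent of charge and mass.
v_d = 68/0.88 = 77 m/s.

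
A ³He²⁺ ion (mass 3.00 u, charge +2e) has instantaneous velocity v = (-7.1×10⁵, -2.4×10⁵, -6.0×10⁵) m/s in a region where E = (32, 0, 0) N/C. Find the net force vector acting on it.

F ≈ (1.03×10⁻¹⁷, 0, 0) N

Only an electric field acts, so F = qE = (3.204×10⁻¹⁹ C)·(32.0, 0, 0) = (1.03×10⁻¹⁷, 0, 0) N.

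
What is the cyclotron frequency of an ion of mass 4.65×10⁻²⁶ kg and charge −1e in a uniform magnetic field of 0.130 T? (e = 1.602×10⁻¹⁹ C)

f = |q|B/(2πm).
f = (1.602×10⁻¹⁹)(0.130)/(2π·4.65×10⁻²⁶) ≈ 7.13×10⁴ Hz.

f ≈ 7.13×10⁴ Hz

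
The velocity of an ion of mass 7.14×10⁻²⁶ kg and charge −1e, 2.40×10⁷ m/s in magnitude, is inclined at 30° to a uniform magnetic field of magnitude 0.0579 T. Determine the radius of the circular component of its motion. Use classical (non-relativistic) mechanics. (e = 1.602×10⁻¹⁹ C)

r ≈ 92.4 m

v⊥ = v sinθ = 2.40×10⁷·sin30° ≈ 1.200×10⁷ m/s.
r = m v⊥/(|q|B) = (7.14×10⁻²⁶)(1.200×10⁷)/((1.602×10⁻¹⁹)(0.0579)) ≈ 92.4 m.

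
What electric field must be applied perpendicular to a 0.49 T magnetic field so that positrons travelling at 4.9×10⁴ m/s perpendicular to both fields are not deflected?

For straight-line motion qE = qvB, so E = vB.
E = 4.9×10⁴ × 0.49 = 2.4×10⁴ V/m.

E = 2.4×10⁴ V/m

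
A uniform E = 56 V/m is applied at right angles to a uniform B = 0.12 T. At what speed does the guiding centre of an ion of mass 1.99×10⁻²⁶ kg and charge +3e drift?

v_d ≈ 470 m/s

The E×B drift speed is v_d = E/B.
v_d = 56/0.12 = 470 m/s.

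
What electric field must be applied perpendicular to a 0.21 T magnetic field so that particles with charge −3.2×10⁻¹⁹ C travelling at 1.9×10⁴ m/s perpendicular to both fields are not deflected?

For straight-line motion qE = qvB, so E = vB.
E = 1.9×10⁴ × 0.21 = 4000 V/m.

E = 4000 V/m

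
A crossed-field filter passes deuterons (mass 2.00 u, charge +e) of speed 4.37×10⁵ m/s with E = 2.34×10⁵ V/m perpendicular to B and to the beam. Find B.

B = 0.535 T

Balance of forces in the selector: qE = qvB ⇒ B = E/v.
B = 2.34×10⁵/4.37×10⁵ = 0.535 T.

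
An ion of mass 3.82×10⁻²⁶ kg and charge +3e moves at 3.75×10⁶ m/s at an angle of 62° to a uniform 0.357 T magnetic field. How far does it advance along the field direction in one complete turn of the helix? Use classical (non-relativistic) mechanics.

v∥ = v cosθ = 3.75×10⁶·cos62° ≈ 1.761×10⁶ m/s.
T = 2πm/(|q|B) = 2π(3.82×10⁻²⁶)/((4.806×10⁻¹⁹)(0.357)) ≈ 1.399×10⁻⁶ s.
pitch = v∥ T = (1.761×10⁶)(1.399×10⁻⁶) ≈ 2.46 m.

p ≈ 2.46 m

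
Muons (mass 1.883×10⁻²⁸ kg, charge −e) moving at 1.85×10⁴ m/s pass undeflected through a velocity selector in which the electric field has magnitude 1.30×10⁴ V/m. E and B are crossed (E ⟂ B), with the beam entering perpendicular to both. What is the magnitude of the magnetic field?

B = 0.703 T

Balance of forces in the selector: qE = qvB ⇒ B = E/v.
B = 1.30×10⁴/1.85×10⁴ = 0.703 T.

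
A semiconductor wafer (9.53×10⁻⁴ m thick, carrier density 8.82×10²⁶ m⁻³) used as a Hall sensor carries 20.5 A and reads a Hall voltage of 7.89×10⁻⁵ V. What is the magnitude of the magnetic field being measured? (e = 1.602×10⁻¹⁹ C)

B ≈ 0.518 T

From V_H = IB/(n e t), B = V_H n e t / I.
B = (7.89×10⁻⁵)(8.82×10²⁶)(1.602×10⁻¹⁹)(9.53×10⁻⁴)/20.5 ≈ 0.518 T.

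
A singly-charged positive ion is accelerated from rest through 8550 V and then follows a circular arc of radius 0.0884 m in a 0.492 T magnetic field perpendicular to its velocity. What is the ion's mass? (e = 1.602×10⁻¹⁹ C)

m ≈ 1.77×10⁻²⁶ kg

Combine |q|V = ½mv² and r = mv/(|q|B): eliminate v to get m = qB²r²/(2V).
m = (1.602×10⁻¹⁹)(0.492)²(0.0884)²/(2·8550) ≈ 1.77×10⁻²⁶ kg.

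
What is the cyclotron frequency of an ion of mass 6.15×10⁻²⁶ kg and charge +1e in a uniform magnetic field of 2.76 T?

f = |q|B/(2πm).
f = (1.602×10⁻¹⁹)(2.76)/(2π·6.15×10⁻²⁶) ≈ 1.14×10⁶ Hz.

f ≈ 1.14×10⁶ Hz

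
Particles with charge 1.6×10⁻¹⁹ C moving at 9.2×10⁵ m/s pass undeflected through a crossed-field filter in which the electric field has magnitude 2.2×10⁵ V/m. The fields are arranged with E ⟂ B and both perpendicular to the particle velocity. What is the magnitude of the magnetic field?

B = 0.24 T

Balance of forces in the selector: qE = qvB ⇒ B = E/v.
B = 2.2×10⁵/9.2×10⁵ = 0.24 T.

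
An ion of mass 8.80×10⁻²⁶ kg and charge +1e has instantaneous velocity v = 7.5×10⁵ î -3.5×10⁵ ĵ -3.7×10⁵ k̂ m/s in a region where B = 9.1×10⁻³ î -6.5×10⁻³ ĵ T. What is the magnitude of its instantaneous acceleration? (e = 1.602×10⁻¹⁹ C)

v×B = (-2400, -3370, -1690) N/C.
F = q v×B = (1.602×10⁻¹⁹ C)·(-2400, -3370, -1690) = (-3.85×10⁻¹⁶, -5.39×10⁻¹⁶, -2.71×10⁻¹⁶) N.
|a| = |F|/m = 7.160×10⁻¹⁶/8.80×10⁻²⁶ ≈ 8.14×10⁹ m/s².

|a| ≈ 8.14×10⁹ m/s²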